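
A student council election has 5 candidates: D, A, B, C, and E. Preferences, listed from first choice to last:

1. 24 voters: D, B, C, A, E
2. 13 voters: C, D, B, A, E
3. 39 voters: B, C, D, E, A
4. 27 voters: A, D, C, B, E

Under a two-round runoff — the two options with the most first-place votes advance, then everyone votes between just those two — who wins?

B

Round 1 first-place votes: D 24, A 27, B 39, C 13, E 0.
B and A advance.
Runoff: B is preferred to A by 76 voters; A by 27.
B wins the runoff.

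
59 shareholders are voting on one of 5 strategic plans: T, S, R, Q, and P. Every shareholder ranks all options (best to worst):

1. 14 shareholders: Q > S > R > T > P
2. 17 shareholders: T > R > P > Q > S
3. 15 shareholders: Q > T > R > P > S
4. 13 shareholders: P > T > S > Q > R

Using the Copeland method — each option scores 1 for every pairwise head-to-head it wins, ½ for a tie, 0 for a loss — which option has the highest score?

T

T: beats S, R, Q, and P → score 4.
S: loses to T, R, Q, and P → score 0.
R: beats S and P; loses to T and Q → score 2.
Q: beats S and R; loses to T and P → score 2.
P: beats S and Q; loses to T and R → score 2.
T has the best pairwise record.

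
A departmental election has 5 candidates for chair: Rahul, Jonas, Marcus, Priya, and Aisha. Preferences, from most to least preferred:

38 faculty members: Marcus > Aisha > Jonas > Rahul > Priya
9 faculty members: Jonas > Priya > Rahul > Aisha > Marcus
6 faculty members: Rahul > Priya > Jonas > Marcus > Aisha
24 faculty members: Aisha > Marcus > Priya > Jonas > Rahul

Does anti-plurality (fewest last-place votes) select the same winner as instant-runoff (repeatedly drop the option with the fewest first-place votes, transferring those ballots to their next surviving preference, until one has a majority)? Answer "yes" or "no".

no

Anti-plurality — last-place votes: Rahul 24, Jonas 0, Marcus 9, Priya 38, Aisha 6. Winner: Jonas.
Instant-runoff — R1 Rahul 6, Jonas 9, Marcus 38, Priya 0, Aisha 24 (Priya out); R2 Rahul 6, Jonas 9, Marcus 38, Aisha 24 (Rahul out); R3 Jonas 15, Marcus 38, Aisha 24 (Jonas out); R4 Marcus 44, Aisha 33 (Marcus winner). Winner: Marcus.
The two methods disagree.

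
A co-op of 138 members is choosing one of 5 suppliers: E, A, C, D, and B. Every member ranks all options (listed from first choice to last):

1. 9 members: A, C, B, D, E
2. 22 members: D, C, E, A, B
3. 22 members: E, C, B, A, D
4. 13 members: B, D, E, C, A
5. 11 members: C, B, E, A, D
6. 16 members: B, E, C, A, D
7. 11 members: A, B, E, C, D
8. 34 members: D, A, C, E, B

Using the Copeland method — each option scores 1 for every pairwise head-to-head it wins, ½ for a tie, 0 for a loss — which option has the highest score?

C

E: beats A and B; loses to C and D → score 2.
A: beats B; ties D; loses to E and C → score 1.5.
C: beats E, A, and B; ties D → score 3.5.
D: beats E; ties A and C; loses to B → score 2.
B: beats D; loses to E, A, and C → score 1.
C has the best pairwise record.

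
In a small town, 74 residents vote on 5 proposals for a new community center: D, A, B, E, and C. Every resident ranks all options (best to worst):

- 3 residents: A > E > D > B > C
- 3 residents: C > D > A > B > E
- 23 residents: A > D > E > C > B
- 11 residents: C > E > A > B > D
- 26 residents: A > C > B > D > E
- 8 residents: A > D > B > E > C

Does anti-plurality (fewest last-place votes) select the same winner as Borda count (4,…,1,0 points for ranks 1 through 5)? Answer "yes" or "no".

yes

Anti-plurality — last-place votes: D 11, A 0, B 23, E 29, C 11. Winner: A.
Borda — scores: D 134, A 268, B 85, E 96, C 157. Winner: A.
The two methods agree.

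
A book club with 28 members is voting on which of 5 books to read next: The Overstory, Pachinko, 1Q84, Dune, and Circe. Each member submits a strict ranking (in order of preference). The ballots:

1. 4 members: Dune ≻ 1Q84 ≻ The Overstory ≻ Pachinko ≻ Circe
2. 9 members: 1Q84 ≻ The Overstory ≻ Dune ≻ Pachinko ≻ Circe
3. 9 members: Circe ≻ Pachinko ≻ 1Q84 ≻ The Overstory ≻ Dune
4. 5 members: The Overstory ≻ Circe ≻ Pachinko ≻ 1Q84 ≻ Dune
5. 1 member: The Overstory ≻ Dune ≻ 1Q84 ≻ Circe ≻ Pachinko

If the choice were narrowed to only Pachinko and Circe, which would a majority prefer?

Circe

Voters preferring Pachinko to Circe: 13; preferring Circe to Pachinko: 15.
Circe wins the head-to-head.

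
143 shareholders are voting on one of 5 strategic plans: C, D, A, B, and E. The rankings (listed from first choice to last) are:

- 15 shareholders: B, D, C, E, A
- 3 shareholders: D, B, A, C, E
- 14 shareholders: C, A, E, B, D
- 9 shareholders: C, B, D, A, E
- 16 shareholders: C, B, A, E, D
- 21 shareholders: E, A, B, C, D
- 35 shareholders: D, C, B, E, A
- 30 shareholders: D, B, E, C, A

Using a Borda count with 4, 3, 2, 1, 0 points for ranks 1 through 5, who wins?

C: 15·2 + 3·1 + 14·4 + 9·4 + 16·4 + 21·1 + 35·3 + 30·1 = 345
D: 15·3 + 3·4 + 14·0 + 9·2 + 16·0 + 21·0 + 35·4 + 30·4 = 335
A: 15·0 + 3·2 + 14·3 + 9·1 + 16·2 + 21·3 + 35·0 + 30·0 = 152
B: 15·4 + 3·3 + 14·1 + 9·3 + 16·3 + 21·2 + 35·2 + 30·3 = 360
E: 15·1 + 3·0 + 14·2 + 9·0 + 16·1 + 21·4 + 35·1 + 30·2 = 238
B has the highest Borda score (360).

B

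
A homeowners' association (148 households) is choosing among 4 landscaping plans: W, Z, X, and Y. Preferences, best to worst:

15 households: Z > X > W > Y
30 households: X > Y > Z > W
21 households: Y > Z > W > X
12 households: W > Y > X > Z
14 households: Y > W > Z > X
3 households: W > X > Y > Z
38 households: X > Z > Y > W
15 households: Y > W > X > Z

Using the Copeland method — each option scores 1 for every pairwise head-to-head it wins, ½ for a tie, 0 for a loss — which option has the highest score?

W: loses to Z, X, and Y → score 0.
Z: beats W; loses to X and Y → score 1.
X: beats W, Z, and Y → score 3.
Y: beats W and Z; loses to X → score 2.
X has the best pairwise record.

X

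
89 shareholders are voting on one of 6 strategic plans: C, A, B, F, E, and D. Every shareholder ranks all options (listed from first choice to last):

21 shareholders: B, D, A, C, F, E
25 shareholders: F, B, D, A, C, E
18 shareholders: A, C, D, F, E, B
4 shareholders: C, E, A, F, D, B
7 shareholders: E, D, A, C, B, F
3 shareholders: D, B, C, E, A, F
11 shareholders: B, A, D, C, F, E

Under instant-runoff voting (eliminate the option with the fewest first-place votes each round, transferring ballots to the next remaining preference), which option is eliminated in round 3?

Round 1: C 4, A 18, B 32, F 25, E 7, D 3. Eliminate D.
Round 2: C 4, A 18, B 35, F 25, E 7. Eliminate C.
Round 3: A 18, B 35, F 25, E 11. Eliminate E.

E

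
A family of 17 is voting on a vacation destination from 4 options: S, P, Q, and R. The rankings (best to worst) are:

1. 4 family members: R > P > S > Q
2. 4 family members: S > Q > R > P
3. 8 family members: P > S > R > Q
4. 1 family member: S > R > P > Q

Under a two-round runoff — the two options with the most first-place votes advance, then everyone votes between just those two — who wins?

Round 1 first-place votes: S 5, P 8, Q 0, R 4.
P and S advance.
Runoff: P is preferred to S by 12 voters; S by 5.
P wins the runoff.

P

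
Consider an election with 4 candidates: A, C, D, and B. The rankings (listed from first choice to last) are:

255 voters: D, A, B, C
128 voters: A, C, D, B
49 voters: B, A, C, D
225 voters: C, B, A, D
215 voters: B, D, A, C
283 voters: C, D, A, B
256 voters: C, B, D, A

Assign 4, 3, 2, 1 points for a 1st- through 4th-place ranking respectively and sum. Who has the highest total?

C

A: 255·3 + 128·4 + 49·3 + 225·2 + 215·2 + 283·2 + 256·1 = 3126
C: 255·1 + 128·3 + 49·2 + 225·4 + 215·1 + 283·4 + 256·4 = 4008
D: 255·4 + 128·2 + 49·1 + 225·1 + 215·3 + 283·3 + 256·2 = 3556
B: 255·2 + 128·1 + 49·4 + 225·3 + 215·4 + 283·1 + 256·3 = 3420
C has the highest Borda score (4008).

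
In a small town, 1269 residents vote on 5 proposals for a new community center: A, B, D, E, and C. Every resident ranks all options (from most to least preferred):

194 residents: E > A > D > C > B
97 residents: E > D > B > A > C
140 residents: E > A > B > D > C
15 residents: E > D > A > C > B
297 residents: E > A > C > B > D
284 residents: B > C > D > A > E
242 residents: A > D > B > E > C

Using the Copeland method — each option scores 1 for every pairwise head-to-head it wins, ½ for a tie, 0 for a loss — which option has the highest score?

A: beats B, D, and C; loses to E → score 3.
B: beats D and C; loses to A and E → score 2.
D: beats C; loses to A, B, and E → score 1.
E: beats A, B, D, and C → score 4.
C: loses to A, B, D, and E → score 0.
E has the best pairwise record.

E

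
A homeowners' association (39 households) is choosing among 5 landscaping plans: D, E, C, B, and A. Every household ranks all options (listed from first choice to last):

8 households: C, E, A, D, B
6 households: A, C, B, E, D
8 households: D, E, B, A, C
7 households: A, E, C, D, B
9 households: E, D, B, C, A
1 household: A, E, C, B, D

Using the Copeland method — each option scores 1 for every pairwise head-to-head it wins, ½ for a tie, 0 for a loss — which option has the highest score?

E

D: beats B; loses to E, C, and A → score 1.
E: beats D, C, B, and A → score 4.
C: beats D and B; loses to E and A → score 2.
B: loses to D, E, C, and A → score 0.
A: beats D, C, and B; loses to E → score 3.
E has the best pairwise record.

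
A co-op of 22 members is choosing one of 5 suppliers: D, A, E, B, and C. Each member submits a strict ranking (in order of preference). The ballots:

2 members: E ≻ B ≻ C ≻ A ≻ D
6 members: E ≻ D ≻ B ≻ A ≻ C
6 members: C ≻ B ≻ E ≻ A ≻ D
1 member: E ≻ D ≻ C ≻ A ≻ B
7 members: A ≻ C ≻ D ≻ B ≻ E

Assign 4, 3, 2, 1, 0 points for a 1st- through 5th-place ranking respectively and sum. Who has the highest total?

C

D: 2·0 + 6·3 + 6·0 + 1·3 + 7·2 = 35
A: 2·1 + 6·1 + 6·1 + 1·1 + 7·4 = 43
E: 2·4 + 6·4 + 6·2 + 1·4 + 7·0 = 48
B: 2·3 + 6·2 + 6·3 + 1·0 + 7·1 = 43
C: 2·2 + 6·0 + 6·4 + 1·2 + 7·3 = 51
C has the highest Borda score (51).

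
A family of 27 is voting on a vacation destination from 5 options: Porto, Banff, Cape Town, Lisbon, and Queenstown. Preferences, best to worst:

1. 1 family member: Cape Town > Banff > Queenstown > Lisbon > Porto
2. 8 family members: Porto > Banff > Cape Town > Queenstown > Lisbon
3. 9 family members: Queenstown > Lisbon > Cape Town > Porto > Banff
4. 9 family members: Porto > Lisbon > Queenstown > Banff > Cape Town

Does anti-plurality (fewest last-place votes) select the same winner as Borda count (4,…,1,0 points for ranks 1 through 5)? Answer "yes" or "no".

Anti-plurality — last-place votes: Porto 1, Banff 9, Cape Town 9, Lisbon 8, Queenstown 0. Winner: Queenstown.
Borda — scores: Porto 77, Banff 36, Cape Town 38, Lisbon 55, Queenstown 64. Winner: Porto.
The two methods disagree.

no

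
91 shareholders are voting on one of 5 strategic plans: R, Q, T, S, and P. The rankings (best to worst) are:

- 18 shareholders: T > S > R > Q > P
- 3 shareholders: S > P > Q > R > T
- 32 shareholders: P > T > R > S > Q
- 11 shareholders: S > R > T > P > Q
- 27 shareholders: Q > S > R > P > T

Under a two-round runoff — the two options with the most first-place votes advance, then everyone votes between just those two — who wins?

Round 1 first-place votes: R 0, Q 27, T 18, S 14, P 32.
P and Q advance.
Runoff: P is preferred to Q by 46 voters; Q by 45.
P wins the runoff.

P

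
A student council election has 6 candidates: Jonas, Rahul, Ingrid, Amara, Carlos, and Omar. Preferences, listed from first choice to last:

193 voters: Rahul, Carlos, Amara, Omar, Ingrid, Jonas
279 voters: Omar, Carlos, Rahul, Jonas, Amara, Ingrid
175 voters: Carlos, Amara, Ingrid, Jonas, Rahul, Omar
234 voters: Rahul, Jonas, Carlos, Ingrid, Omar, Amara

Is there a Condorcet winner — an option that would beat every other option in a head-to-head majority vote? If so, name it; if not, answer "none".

Carlos vs Jonas: 647–234 for Carlos.
Carlos vs Rahul: 454–427 for Carlos.
Carlos vs Ingrid: 881–0 for Carlos.
Carlos vs Amara: 881–0 for Carlos.
Carlos vs Omar: 602–279 for Carlos.
Carlos beats every other option head-to-head.

Carlos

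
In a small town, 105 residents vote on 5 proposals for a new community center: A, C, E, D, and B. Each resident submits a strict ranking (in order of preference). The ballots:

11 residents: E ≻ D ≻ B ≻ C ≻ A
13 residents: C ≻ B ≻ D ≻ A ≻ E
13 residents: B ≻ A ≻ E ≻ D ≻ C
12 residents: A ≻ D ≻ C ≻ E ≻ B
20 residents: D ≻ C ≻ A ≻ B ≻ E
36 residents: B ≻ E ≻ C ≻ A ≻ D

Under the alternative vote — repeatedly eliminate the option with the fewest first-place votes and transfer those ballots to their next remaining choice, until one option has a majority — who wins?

B

Round 1: A 12, C 13, E 11, D 20, B 49. Eliminate E.
Round 2: A 12, C 13, D 31, B 49. Eliminate A.
Round 3: C 13, D 43, B 49. Eliminate C.
Round 4: D 43, B 62. B has a majority.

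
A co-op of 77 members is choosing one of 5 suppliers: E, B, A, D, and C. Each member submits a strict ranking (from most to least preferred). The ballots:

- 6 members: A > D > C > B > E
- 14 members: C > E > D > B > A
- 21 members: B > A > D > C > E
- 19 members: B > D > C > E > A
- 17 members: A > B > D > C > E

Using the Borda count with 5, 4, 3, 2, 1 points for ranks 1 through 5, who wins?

E: 6·1 + 14·4 + 21·1 + 19·2 + 17·1 = 138
B: 6·2 + 14·2 + 21·5 + 19·5 + 17·4 = 308
A: 6·5 + 14·1 + 21·4 + 19·1 + 17·5 = 232
D: 6·4 + 14·3 + 21·3 + 19·4 + 17·3 = 256
C: 6·3 + 14·5 + 21·2 + 19·3 + 17·2 = 221
B has the highest Borda score (308).

B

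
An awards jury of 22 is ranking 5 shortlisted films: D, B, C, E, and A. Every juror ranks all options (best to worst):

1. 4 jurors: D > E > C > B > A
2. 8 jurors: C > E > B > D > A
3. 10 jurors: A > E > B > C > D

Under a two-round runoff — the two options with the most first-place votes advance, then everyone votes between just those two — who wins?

C

Round 1 first-place votes: D 4, B 0, C 8, E 0, A 10.
A and C advance.
Runoff: A is preferred to C by 10 voters; C by 12.
C wins the runoff.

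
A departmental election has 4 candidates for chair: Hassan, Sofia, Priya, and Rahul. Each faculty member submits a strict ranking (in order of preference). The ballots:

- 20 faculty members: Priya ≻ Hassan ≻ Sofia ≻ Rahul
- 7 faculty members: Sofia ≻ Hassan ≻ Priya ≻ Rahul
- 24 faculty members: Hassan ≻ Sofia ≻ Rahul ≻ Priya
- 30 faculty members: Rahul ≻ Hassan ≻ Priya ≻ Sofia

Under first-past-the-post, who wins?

First-place votes: Hassan 24, Sofia 7, Priya 20, Rahul 30.
Rahul has the most first-place votes.

Rahul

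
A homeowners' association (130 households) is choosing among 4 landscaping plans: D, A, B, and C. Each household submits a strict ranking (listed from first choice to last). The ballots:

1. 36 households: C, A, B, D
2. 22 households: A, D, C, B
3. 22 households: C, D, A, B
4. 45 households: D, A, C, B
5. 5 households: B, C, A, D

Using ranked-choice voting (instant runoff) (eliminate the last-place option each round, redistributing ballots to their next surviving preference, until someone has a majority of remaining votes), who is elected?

Round 1: D 45, A 22, B 5, C 58. Eliminate B.
Round 2: D 45, A 22, C 63. Eliminate A.
Round 3: D 67, C 63. D has a majority.

D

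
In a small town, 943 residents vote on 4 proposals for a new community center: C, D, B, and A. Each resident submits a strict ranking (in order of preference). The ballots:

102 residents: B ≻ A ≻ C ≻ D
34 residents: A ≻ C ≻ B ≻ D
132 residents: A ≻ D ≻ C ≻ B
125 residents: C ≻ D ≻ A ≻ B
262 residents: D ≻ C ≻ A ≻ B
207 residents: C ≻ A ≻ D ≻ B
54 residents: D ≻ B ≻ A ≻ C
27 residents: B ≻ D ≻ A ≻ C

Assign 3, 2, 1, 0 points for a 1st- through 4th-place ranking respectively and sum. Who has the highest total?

C

C: 102·1 + 34·2 + 132·1 + 125·3 + 262·2 + 207·3 + 54·0 + 27·0 = 1822
D: 102·0 + 34·0 + 132·2 + 125·2 + 262·3 + 207·1 + 54·3 + 27·2 = 1723
B: 102·3 + 34·1 + 132·0 + 125·0 + 262·0 + 207·0 + 54·2 + 27·3 = 529
A: 102·2 + 34·3 + 132·3 + 125·1 + 262·1 + 207·2 + 54·1 + 27·1 = 1584
C has the highest Borda score (1822).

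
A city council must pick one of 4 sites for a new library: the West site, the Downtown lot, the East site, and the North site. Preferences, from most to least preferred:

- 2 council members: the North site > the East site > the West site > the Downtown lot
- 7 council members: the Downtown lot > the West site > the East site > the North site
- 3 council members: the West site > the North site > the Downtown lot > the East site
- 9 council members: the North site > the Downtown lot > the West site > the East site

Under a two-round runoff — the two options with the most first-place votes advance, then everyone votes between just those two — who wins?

Round 1 first-place votes: the West site 3, the Downtown lot 7, the East site 0, the North site 11.
the North site and the Downtown lot advance.
Runoff: the North site is preferred to the Downtown lot by 14 voters; the Downtown lot by 7.
the North site wins the runoff.

the North site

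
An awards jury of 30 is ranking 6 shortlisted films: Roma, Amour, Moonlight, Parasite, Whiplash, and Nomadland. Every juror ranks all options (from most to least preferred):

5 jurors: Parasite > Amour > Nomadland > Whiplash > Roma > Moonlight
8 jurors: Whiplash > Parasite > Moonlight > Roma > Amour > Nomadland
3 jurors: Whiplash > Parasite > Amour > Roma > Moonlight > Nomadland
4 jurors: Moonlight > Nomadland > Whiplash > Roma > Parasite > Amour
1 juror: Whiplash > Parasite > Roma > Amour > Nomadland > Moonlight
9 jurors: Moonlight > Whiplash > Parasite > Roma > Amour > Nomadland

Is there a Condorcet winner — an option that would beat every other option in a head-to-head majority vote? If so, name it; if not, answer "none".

Whiplash vs Roma: 30–0 for Whiplash.
Whiplash vs Amour: 25–5 for Whiplash.
Whiplash vs Moonlight: 17–13 for Whiplash.
Whiplash vs Parasite: 25–5 for Whiplash.
Whiplash vs Nomadland: 21–9 for Whiplash.
Whiplash beats every other option head-to-head.

Whiplash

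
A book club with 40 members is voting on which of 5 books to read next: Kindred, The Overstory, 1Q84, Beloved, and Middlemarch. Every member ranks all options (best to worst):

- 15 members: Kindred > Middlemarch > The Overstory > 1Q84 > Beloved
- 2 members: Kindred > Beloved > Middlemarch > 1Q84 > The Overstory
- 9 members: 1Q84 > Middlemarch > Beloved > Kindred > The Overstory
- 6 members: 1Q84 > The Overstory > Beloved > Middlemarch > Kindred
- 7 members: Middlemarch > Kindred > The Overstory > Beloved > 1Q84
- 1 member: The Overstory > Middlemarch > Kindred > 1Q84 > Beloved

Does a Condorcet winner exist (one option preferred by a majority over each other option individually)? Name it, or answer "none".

Middlemarch

Middlemarch vs Kindred: 23–17 for Middlemarch.
Middlemarch vs The Overstory: 33–7 for Middlemarch.
Middlemarch vs 1Q84: 25–15 for Middlemarch.
Middlemarch vs Beloved: 32–8 for Middlemarch.
Middlemarch beats every other option head-to-head.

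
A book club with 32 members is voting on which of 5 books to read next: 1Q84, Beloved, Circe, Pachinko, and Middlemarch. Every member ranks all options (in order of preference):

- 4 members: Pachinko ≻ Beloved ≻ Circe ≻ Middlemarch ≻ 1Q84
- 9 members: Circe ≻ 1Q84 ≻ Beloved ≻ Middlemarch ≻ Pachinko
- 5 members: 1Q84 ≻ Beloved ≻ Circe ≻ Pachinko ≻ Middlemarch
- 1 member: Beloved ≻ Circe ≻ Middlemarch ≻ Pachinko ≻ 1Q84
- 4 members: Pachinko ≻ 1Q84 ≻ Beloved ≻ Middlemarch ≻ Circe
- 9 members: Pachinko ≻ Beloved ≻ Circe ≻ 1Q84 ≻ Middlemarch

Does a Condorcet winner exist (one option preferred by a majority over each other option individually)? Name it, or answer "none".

Pachinko

Pachinko vs 1Q84: 18–14 for Pachinko.
Pachinko vs Beloved: 17–15 for Pachinko.
Pachinko vs Circe: 17–15 for Pachinko.
Pachinko vs Middlemarch: 22–10 for Pachinko.
Pachinko beats every other option head-to-head.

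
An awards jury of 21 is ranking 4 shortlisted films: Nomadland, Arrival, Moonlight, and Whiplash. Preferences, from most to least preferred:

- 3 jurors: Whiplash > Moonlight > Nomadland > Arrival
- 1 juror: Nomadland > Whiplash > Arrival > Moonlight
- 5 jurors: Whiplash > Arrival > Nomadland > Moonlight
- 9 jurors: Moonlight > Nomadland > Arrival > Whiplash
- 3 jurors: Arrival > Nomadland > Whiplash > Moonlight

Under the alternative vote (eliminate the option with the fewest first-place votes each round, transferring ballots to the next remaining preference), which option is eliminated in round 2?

Round 1: Nomadland 1, Arrival 3, Moonlight 9, Whiplash 8. Eliminate Nomadland.
Round 2: Arrival 3, Moonlight 9, Whiplash 9. Eliminate Arrival.

Arrival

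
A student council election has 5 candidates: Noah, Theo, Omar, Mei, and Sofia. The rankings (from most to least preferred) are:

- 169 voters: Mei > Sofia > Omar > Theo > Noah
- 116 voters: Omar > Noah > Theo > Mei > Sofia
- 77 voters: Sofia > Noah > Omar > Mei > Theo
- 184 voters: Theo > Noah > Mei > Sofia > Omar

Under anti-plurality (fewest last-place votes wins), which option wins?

Mei

Last-place votes: Noah 169, Theo 77, Omar 184, Mei 0, Sofia 116.
Mei is ranked last by the fewest voters, so Mei wins.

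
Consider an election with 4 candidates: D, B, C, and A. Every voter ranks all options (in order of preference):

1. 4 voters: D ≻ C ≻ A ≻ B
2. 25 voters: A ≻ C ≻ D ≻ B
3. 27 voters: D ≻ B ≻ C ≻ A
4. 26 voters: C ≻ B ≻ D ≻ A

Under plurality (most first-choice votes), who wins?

First-place votes: D 31, B 0, C 26, A 25.
D has the most first-place votes.

D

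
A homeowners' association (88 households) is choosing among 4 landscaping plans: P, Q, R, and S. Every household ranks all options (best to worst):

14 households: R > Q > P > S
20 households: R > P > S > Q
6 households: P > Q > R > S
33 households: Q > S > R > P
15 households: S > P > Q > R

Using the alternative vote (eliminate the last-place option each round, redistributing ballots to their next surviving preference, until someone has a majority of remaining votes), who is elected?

Round 1: P 6, Q 33, R 34, S 15. Eliminate P.
Round 2: Q 39, R 34, S 15. Eliminate S.
Round 3: Q 54, R 34. Q has a majority.

Q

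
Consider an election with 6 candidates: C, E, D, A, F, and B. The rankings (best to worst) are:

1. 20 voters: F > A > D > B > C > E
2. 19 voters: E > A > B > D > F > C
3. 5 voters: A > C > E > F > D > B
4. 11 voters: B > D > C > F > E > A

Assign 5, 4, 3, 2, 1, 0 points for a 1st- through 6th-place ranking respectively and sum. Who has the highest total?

C: 20·1 + 19·0 + 5·4 + 11·3 = 73
E: 20·0 + 19·5 + 5·3 + 11·1 = 121
D: 20·3 + 19·2 + 5·1 + 11·4 = 147
A: 20·4 + 19·4 + 5·5 + 11·0 = 181
F: 20·5 + 19·1 + 5·2 + 11·2 = 151
B: 20·2 + 19·3 + 5·0 + 11·5 = 152
A has the highest Borda score (181).

A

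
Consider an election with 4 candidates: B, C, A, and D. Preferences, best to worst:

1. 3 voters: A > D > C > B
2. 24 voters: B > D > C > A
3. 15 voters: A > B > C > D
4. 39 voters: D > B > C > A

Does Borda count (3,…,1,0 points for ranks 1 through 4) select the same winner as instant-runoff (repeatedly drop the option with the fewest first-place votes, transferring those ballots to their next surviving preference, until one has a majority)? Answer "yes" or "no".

Borda — scores: B 180, C 81, A 54, D 171. Winner: B.
Instant-runoff — R1 B 24, C 0, A 18, D 39 (C out); R2 B 24, A 18, D 39 (A out); R3 B 39, D 42 (D winner). Winner: D.
The two methods disagree.

no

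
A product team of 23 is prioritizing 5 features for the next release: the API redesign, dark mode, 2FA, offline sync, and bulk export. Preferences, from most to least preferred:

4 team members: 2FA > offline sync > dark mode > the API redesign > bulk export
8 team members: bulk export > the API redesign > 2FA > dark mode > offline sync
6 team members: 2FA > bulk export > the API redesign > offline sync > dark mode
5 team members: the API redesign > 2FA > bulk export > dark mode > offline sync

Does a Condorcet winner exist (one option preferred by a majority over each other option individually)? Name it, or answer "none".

Checking pairwise contests:
bulk export beats the API redesign 14–9.
the API redesign beats dark mode 19–4.
the API redesign beats 2FA 13–10.
the API redesign beats offline sync 19–4.
2FA beats bulk export 15–8.
Every option loses at least one head-to-head, so there is no Condorcet winner.

none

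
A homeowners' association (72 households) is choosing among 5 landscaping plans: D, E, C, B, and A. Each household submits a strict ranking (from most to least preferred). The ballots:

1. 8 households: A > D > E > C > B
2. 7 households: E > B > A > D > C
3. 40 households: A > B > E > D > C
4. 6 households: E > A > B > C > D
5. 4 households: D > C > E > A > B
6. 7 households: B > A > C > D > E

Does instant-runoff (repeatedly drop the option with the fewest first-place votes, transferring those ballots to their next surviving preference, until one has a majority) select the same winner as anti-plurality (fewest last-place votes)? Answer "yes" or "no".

yes

Instant-runoff — R1 D 4, E 13, C 0, B 7, A 48 (A winner). Winner: A.
Anti-plurality — last-place votes: D 6, E 7, C 47, B 12, A 0. Winner: A.
The two methods agree.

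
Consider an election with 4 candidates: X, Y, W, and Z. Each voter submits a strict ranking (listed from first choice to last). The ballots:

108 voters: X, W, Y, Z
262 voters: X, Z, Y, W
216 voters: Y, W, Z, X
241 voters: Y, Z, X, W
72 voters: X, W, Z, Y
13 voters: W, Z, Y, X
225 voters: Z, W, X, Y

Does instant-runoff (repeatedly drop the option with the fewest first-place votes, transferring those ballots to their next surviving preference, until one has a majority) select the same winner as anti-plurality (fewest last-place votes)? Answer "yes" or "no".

no

Instant-runoff — R1 X 442, Y 457, W 13, Z 225 (W out); R2 X 442, Y 457, Z 238 (Z out); R3 X 667, Y 470 (X winner). Winner: X.
Anti-plurality — last-place votes: X 229, Y 297, W 503, Z 108. Winner: Z.
The two methods disagree.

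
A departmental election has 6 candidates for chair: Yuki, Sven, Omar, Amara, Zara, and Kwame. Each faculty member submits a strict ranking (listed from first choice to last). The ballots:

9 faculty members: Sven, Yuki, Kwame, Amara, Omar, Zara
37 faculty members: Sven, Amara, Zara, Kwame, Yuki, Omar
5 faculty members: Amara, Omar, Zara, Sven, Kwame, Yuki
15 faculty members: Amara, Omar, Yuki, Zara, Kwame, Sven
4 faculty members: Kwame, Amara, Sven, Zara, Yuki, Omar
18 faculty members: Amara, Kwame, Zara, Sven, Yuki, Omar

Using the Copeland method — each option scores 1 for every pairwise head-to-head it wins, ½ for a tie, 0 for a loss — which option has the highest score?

Sven

Yuki: beats Omar; loses to Sven, Amara, Zara, and Kwame → score 1.
Sven: beats Yuki, Omar, Amara, Zara, and Kwame → score 5.
Omar: loses to Yuki, Sven, Amara, Zara, and Kwame → score 0.
Amara: beats Yuki, Omar, Zara, and Kwame; loses to Sven → score 4.
Zara: beats Yuki, Omar, and Kwame; loses to Sven and Amara → score 3.
Kwame: beats Yuki and Omar; loses to Sven, Amara, and Zara → score 2.
Sven has the best pairwise record.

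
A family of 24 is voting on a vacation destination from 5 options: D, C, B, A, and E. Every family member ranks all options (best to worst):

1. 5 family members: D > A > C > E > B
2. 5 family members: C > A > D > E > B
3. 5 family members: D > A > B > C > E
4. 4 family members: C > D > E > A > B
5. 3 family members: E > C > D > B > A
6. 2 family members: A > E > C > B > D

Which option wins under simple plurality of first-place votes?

First-place votes: D 10, C 9, B 0, A 2, E 3.
D has the most first-place votes.

D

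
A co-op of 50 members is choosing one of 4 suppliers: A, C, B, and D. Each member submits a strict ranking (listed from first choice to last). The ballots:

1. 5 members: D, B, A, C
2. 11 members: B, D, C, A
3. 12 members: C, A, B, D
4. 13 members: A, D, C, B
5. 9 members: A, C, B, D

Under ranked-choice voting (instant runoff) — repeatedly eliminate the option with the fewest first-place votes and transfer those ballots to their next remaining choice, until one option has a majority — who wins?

A

Round 1: A 22, C 12, B 11, D 5. Eliminate D.
Round 2: A 22, C 12, B 16. Eliminate C.
Round 3: A 34, B 16. A has a majority.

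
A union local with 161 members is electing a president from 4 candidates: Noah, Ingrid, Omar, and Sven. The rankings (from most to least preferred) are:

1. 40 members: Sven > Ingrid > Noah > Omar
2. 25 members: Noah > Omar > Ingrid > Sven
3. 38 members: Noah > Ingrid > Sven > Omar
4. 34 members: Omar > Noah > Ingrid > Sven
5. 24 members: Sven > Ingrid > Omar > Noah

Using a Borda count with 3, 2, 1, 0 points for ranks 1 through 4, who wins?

Noah: 40·1 + 25·3 + 38·3 + 34·2 + 24·0 = 297
Ingrid: 40·2 + 25·1 + 38·2 + 34·1 + 24·2 = 263
Omar: 40·0 + 25·2 + 38·0 + 34·3 + 24·1 = 176
Sven: 40·3 + 25·0 + 38·1 + 34·0 + 24·3 = 230
Noah has the highest Borda score (297).

Noah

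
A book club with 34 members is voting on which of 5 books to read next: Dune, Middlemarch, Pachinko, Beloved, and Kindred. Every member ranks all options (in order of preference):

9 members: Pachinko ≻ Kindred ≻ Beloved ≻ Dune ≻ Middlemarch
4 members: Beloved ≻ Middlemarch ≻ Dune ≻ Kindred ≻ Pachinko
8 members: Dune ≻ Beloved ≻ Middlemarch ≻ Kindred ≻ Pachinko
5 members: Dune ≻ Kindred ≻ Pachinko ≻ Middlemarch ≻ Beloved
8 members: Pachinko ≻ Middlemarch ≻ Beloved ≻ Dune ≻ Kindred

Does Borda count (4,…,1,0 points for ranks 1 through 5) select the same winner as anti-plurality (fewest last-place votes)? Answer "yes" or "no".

Borda — scores: Dune 77, Middlemarch 57, Pachinko 78, Beloved 74, Kindred 54. Winner: Pachinko.
Anti-plurality — last-place votes: Dune 0, Middlemarch 9, Pachinko 12, Beloved 5, Kindred 8. Winner: Dune.
The two methods disagree.

no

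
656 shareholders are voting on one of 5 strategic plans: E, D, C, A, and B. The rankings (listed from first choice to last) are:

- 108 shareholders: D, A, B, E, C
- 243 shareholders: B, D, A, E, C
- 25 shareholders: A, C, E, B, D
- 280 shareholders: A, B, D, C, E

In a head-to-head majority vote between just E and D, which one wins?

Voters preferring E to D: 25; preferring D to E: 631.
D wins the head-to-head.

D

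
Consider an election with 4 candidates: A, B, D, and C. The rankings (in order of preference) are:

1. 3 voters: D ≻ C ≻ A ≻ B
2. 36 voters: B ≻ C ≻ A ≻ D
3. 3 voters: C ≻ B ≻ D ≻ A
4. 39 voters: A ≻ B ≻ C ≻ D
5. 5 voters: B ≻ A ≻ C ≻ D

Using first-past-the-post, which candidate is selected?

B

First-place votes: A 39, B 41, D 3, C 3.
B has the most first-place votes.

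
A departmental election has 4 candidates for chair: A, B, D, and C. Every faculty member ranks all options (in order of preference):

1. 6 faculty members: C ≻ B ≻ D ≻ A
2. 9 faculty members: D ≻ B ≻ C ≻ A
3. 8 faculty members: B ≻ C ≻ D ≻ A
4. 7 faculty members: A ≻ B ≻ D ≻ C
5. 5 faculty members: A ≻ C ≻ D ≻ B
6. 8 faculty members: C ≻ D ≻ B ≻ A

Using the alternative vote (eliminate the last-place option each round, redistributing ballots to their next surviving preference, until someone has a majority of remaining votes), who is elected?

C

Round 1: A 12, B 8, D 9, C 14. Eliminate B.
Round 2: A 12, D 9, C 22. C has a majority.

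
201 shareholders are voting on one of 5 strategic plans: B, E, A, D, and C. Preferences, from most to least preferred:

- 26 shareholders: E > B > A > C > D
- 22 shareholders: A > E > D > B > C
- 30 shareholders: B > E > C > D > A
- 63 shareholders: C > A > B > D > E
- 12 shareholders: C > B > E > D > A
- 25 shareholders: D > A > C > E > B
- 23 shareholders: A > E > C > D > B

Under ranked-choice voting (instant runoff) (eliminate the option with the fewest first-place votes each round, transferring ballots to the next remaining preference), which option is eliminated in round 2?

Round 1: B 30, E 26, A 45, D 25, C 75. Eliminate D.
Round 2: B 30, E 26, A 70, C 75. Eliminate E.

E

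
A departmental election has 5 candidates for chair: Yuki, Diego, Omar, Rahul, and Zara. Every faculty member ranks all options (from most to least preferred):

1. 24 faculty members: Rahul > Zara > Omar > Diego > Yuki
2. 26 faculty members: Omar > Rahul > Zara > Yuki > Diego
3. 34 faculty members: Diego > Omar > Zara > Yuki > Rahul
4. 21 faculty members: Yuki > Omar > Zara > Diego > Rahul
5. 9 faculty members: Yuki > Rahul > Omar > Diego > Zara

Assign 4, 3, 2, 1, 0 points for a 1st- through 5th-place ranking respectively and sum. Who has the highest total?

Omar

Yuki: 24·0 + 26·1 + 34·1 + 21·4 + 9·4 = 180
Diego: 24·1 + 26·0 + 34·4 + 21·1 + 9·1 = 190
Omar: 24·2 + 26·4 + 34·3 + 21·3 + 9·2 = 335
Rahul: 24·4 + 26·3 + 34·0 + 21·0 + 9·3 = 201
Zara: 24·3 + 26·2 + 34·2 + 21·2 + 9·0 = 234
Omar has the highest Borda score (335).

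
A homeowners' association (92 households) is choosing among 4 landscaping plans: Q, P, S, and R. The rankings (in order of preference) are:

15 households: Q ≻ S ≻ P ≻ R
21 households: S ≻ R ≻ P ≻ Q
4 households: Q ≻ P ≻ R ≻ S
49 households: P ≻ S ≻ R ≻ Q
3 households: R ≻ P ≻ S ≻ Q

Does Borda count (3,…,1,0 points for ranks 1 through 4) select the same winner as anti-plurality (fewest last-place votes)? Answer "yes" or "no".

yes

Borda — scores: Q 57, P 197, S 194, R 104. Winner: P.
Anti-plurality — last-place votes: Q 73, P 0, S 4, R 15. Winner: P.
The two methods agree.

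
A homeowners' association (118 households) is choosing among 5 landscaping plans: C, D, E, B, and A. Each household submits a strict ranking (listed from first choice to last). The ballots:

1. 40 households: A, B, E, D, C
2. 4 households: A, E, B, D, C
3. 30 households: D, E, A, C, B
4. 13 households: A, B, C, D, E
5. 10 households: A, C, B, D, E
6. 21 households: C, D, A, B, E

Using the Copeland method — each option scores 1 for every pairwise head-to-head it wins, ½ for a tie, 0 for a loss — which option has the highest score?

C: beats B; loses to D, E, and A → score 1.
D: beats C and E; loses to B and A → score 2.
E: beats C; loses to D, B, and A → score 1.
B: beats D and E; loses to C and A → score 2.
A: beats C, D, E, and B → score 4.
A has the best pairwise record.

A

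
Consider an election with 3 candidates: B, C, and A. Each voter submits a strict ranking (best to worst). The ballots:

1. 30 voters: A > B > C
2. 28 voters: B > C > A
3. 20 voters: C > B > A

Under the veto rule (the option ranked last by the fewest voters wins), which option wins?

Last-place votes: B 0, C 30, A 48.
B is ranked last by the fewest voters, so B wins.

B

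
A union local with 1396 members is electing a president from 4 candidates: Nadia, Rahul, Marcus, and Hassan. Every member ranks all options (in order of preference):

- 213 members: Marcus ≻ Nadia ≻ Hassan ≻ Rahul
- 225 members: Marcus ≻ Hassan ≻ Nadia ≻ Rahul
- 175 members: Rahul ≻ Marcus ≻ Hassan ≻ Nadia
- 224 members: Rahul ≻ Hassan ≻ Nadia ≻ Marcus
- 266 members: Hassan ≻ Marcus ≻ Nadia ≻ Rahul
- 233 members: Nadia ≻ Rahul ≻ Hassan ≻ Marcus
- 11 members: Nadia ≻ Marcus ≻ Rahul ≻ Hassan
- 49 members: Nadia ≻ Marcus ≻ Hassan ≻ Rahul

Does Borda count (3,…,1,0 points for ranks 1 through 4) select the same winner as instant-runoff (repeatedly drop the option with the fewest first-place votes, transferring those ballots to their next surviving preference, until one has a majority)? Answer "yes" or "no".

no

Borda — scores: Nadia 2020, Rahul 1674, Marcus 2316, Hassan 2366. Winner: Hassan.
Instant-runoff — R1 Nadia 293, Rahul 399, Marcus 438, Hassan 266 (Hassan out); R2 Nadia 293, Rahul 399, Marcus 704 (Marcus winner). Winner: Marcus.
The two methods disagree.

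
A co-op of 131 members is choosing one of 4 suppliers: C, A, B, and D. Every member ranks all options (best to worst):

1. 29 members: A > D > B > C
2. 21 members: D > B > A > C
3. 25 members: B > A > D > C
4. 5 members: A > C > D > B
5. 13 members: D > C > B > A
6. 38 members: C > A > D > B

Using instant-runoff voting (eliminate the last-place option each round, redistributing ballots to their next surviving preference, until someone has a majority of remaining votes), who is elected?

A

Round 1: C 38, A 34, B 25, D 34. Eliminate B.
Round 2: C 38, A 59, D 34. Eliminate D.
Round 3: C 51, A 80. A has a majority.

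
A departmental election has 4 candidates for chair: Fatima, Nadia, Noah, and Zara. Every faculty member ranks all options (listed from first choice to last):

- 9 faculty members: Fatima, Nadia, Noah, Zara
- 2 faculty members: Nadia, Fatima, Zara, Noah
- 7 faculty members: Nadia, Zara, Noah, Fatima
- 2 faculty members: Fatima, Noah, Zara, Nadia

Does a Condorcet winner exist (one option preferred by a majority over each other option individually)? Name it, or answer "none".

Fatima vs Nadia: 11–9 for Fatima.
Fatima vs Noah: 13–7 for Fatima.
Fatima vs Zara: 13–7 for Fatima.
Fatima beats every other option head-to-head.

Fatima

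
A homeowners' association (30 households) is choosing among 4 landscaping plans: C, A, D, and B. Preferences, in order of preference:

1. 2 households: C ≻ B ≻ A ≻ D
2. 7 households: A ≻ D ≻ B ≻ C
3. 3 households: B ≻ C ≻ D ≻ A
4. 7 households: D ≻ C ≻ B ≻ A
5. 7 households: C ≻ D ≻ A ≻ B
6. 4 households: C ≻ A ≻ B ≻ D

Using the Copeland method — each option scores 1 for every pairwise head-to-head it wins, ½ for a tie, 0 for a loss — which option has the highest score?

C: beats A, D, and B → score 3.
A: beats B; loses to C and D → score 1.
D: beats A and B; loses to C → score 2.
B: loses to C, A, and D → score 0.
C has the best pairwise record.

C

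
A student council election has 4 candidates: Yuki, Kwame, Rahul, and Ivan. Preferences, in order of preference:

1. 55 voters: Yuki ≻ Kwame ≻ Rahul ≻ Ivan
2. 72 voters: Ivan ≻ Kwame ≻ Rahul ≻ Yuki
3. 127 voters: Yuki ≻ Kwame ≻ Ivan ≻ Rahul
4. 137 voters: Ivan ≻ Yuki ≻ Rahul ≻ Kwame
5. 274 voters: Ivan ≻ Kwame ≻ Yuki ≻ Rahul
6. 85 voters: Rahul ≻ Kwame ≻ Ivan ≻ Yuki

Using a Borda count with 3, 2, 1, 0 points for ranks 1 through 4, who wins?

Yuki: 55·3 + 72·0 + 127·3 + 137·2 + 274·1 + 85·0 = 1094
Kwame: 55·2 + 72·2 + 127·2 + 137·0 + 274·2 + 85·2 = 1226
Rahul: 55·1 + 72·1 + 127·0 + 137·1 + 274·0 + 85·3 = 519
Ivan: 55·0 + 72·3 + 127·1 + 137·3 + 274·3 + 85·1 = 1661
Ivan has the highest Borda score (1661).

Ivan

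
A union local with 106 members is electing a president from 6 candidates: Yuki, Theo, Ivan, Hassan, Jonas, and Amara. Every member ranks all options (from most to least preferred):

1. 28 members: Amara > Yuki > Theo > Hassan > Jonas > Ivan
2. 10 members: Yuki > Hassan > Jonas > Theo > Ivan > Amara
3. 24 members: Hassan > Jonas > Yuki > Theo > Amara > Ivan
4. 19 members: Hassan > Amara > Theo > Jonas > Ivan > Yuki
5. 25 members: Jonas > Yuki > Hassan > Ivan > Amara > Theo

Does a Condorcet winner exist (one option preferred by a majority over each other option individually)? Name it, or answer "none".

none

Checking pairwise contests:
Jonas beats Yuki 68–38.
Yuki beats Theo 87–19.
Yuki beats Ivan 87–19.
Yuki beats Hassan 63–43.
Hassan beats Jonas 81–25.
Yuki beats Amara 59–47.
Every option loses at least one head-to-head, so there is no Condorcet winner.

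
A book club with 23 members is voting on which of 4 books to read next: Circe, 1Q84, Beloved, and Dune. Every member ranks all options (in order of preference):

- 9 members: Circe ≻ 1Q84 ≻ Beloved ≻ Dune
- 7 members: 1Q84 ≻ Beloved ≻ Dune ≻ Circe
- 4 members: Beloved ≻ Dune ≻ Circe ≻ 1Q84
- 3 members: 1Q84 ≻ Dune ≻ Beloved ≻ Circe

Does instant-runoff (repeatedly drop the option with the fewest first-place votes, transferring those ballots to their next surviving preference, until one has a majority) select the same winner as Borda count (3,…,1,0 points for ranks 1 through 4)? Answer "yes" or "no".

no

Instant-runoff — R1 Circe 9, 1Q84 10, Beloved 4, Dune 0 (Dune out); R2 Circe 9, 1Q84 10, Beloved 4 (Beloved out); R3 Circe 13, 1Q84 10 (Circe winner). Winner: Circe.
Borda — scores: Circe 31, 1Q84 48, Beloved 38, Dune 21. Winner: 1Q84.
The two methods disagree.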